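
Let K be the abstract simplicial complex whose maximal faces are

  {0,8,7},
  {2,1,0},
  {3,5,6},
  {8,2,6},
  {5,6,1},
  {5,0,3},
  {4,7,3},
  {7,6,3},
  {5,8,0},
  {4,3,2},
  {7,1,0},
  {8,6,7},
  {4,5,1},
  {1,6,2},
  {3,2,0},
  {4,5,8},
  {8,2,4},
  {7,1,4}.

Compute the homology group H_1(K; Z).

H_1 ≅ Z^2.

Order the vertices as 0 < 1 < 2 < 3 < 4 < 5 < 6 < 7 < 8. Listing each simplex with vertices in this order, K has dimension 2 with simplices:

  0-simplices (9): [0], [1], [2], [3], [4], [5], [6], [7], [8]
  1-simplices (27): (27 of them)
  2-simplices (18): [0,1,2], [0,1,7], [0,2,3], [0,3,5], [0,5,8], [0,7,8], [1,2,6], [1,4,5], [1,4,7], [1,5,6], [2,3,4], [2,4,8], [2,6,8], [3,4,7], [3,5,6], [3,6,7], [4,5,8], [6,7,8]

so the chain groups are C_0 ≅ Z^9, C_1 ≅ Z^27, C_2 ≅ Z^18.

Boundary ∂_1: C_1 → C_0 maps an edge to its endpoints' difference, ∂[p,q] = q − p. For instance
  ∂[0,5] = [5] − [0].
As a 9×27 matrix over Z this has rank 8, with invariant factors (1,1,1,1,1,1,1,1).

The boundary map ∂_2: C_2 → C_1 sends each 2-simplex [p,q,r] to [q,r] − [p,r] + [p,q]. For instance
  ∂[0,1,7] = [1,7] − [0,7] + [0,1],
  ∂[0,2,3] = [2,3] − [0,3] + [0,2].
As a 27×18 matrix over Z this has rank 17, with invariant factors (1,1,1,1,1,1,1,1,1,1,1,1,1,1,1,1,1).

Now H_k = ker ∂_k / im ∂_{k+1}, so:

  H_1: rank ker ∂_1 − rank ∂_2 = (27 − 8) − 17 = 2, and the invariant factors of ∂_2 are all 1, so H_1 = Z^2.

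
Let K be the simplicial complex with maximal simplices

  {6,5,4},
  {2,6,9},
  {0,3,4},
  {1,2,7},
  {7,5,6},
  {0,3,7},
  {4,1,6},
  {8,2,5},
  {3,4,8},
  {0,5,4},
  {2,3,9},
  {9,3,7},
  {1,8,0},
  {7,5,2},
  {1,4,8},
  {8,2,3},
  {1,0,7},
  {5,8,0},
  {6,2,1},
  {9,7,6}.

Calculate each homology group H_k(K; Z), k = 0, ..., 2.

We work with the vertex ordering 0 < 1 < 2 < 3 < 4 < 5 < 6 < 7 < 8 < 9. The simplices of K, each written with vertices in increasing order, are:

  0-simplices (10): [0], [1], [2], [3], [4], [5], [6], [7], [8], [9]
  1-simplices (30): (30 of them)
  2-simplices (20): (20 of them)

Hence C_0 ≅ Z^10, C_1 ≅ Z^30, C_2 ≅ Z^20.

The boundary map ∂_1: C_1 → C_0 maps an edge to its endpoints' difference, ∂[p,q] = q − p. For instance
  ∂[0,5] = [5] − [0].
As a 10×30 matrix over Z this has rank 9, with invariant factors (1,1,1,1,1,1,1,1,1).

The boundary map ∂_2: C_2 → C_1 sends each 2-simplex [p,q,r] to [q,r] − [p,r] + [p,q]. For instance
  ∂[2,3,8] = [3,8] − [2,8] + [2,3],
  ∂[5,6,7] = [6,7] − [5,7] + [5,6].
The resulting 30×20 matrix has rank 20, and its Smith normal form has invariant factors (1,1,1,1,1,1,1,1,1,1,1,1,1,1,1,1,1,1,1,2).

From H_k ≅ ker(∂_k) / im(∂_{k+1}) we obtain:

  H_0: rank C_0 − rank ∂_1 = 10 − 9 = 1, and the invariant factors of ∂_1 are all 1, so H_0 = Z.
  H_1: rank ker ∂_1 − rank ∂_2 = (30 − 9) − 20 = 1, and ∂_2 has invariant factor 2 > 1, so H_1 = Z × Z/2.
  H_2: rank ker ∂_2 − rank ∂_3 = (20 − 20) − 0 = 0, and there is no ∂_3, so H_2 = 0.

H_0 = Z,  H_1 = Z × Z/2,  H_2 = 0.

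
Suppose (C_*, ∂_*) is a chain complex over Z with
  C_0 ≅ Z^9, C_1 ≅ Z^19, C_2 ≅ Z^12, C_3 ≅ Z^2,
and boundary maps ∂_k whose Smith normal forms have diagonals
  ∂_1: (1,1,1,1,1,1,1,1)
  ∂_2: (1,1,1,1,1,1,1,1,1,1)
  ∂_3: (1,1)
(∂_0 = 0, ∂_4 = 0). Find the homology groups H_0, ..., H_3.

H_0 ≅ Z,  H_1 ≅ Z,  H_2 = 0,  H_3 = 0.

H_0: b_0 = 9 − 0 − 8 = 1; torsion from ∂_1 factors > 1: none. So H_0 ≅ Z.
H_1: b_1 = 19 − 8 − 10 = 1; torsion from ∂_2 factors > 1: none. So H_1 ≅ Z.
H_2: b_2 = 12 − 10 − 2 = 0; torsion from ∂_3 factors > 1: none. So H_2 ≅ 0.
H_3: b_3 = 2 − 2 − 0 = 0; torsion from ∂_4 factors > 1: none. So H_3 ≅ 0.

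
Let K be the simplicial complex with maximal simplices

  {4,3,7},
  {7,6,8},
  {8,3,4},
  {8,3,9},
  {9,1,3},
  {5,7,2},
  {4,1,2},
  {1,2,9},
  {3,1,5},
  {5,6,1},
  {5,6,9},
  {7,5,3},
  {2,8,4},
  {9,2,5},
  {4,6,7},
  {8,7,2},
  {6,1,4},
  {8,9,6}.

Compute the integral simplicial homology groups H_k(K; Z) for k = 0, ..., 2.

H_0 ≅ Z,  H_1 ≅ Z ⊕ Z/2Z,  H_2 = 0.

Take the total order 1 < 2 < 3 < 4 < 5 < 6 < 7 < 8 < 9 on the vertex set. Then K (dimension 2) consists of the simplices:

  0-simplices (9): [1], [2], [3], [4], [5], [6], [7], [8], [9]
  1-simplices (27): (27 of them)
  2-simplices (18): [1,2,4], [1,2,9], [1,3,5], [1,3,9], [1,4,6], [1,5,6], [2,4,8], [2,5,7], [2,5,9], [2,7,8], [3,4,7], [3,4,8], [3,5,7], [3,8,9], [4,6,7], [5,6,9], [6,7,8], [6,8,9]

Hence C_0 ≅ Z^9, C_1 ≅ Z^27, C_2 ≅ Z^18.

∂_1: C_1 → C_0 is given by ∂[p,q] = [q] − [p].
As a 9×27 matrix over Z this has rank 8, with invariant factors (1,1,1,1,1,1,1,1).

The boundary map ∂_2: C_2 → C_1 acts by ∂[p,q,r] = [q,r] − [p,r] + [p,q]. For instance
  ∂[2,5,7] = [5,7] − [2,7] + [2,5],
  ∂[1,2,9] = [2,9] − [1,9] + [1,2].
As a 27×18 matrix over Z this has rank 18, with invariant factors (1,1,1,1,1,1,1,1,1,1,1,1,1,1,1,1,1,2).

Reading off H_k = ker ∂_k / im ∂_{k+1}:

  H_0: rank C_0 − rank ∂_1 = 9 − 8 = 1, and the invariant factors of ∂_1 are all 1, so H_0 ≅ Z.
  H_1: rank ker ∂_1 − rank ∂_2 = (27 − 8) − 18 = 1, and ∂_2 has invariant factor 2 > 1, so H_1 ≅ Z ⊕ Z/2Z.
  H_2: rank ker ∂_2 − rank ∂_3 = (18 − 18) − 0 = 0, and there is no ∂_3, so H_2 ≅ 0.

(K is a triangulation of the Klein bottle.)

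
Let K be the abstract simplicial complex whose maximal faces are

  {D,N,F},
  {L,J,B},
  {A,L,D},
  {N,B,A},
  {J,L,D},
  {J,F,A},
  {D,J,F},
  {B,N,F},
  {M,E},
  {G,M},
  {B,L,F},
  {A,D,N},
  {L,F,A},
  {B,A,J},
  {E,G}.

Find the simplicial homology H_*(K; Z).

Take the total order A < B < D < E < F < G < J < L < M < N on the vertex set. Then K (dimension 2) consists of the simplices:

  0-simplices (10): A, B, D, E, F, G, J, L, M, N
  1-simplices (21): AB, AD, AF, AJ, AL, AN, BF, BJ, BL, BN, DF, DJ, DL, DN, EG, EM, FJ, FL, FN, GM, JL
  2-simplices (12): ABJ, ABN, ADL, ADN, AFJ, AFL, BFL, BFN, BJL, DFJ, DFN, DJL

giving chain groups C_0 ≅ Z^10, C_1 ≅ Z^21, C_2 ≅ Z^12.

The boundary map ∂_1: C_1 → C_0 maps an edge to its endpoints' difference, ∂[p,q] = q − p. For instance
  ∂DJ = J − D.
The 10×21 boundary matrix has rank 8 and Smith normal form diag(1,1,1,1,1,1,1,1).

∂_2: C_2 → C_1 acts by ∂[p,q,r] = [q,r] − [p,r] + [p,q]. For instance
  ∂AFL = FL − AL + AF,
  ∂BJL = JL − BL + BJ.
The resulting 21×12 matrix has rank 12, and its Smith normal form has invariant factors (1,1,1,1,1,1,1,1,1,1,1,2).

Computing H_k = (kernel of ∂_k) / (image of ∂_{k+1}):

  H_0: rank C_0 − rank ∂_1 = 10 − 8 = 2, and the invariant factors of ∂_1 are all 1, so H_0 = Z^2.
  H_1: rank ker ∂_1 − rank ∂_2 = (21 − 8) − 12 = 1, and ∂_2 has invariant factor 2 > 1, so H_1 = Z × Z/2.
  H_2: rank ker ∂_2 − rank ∂_3 = (12 − 12) − 0 = 0, and there is no ∂_3, so H_2 = 0.

(K is a triangulation of the disjoint union of the real projective plane RP^2 and the circle S^1.)

H_0 ≅ Z^2,  H_1 ≅ Z × Z/2,  H_2 = 0.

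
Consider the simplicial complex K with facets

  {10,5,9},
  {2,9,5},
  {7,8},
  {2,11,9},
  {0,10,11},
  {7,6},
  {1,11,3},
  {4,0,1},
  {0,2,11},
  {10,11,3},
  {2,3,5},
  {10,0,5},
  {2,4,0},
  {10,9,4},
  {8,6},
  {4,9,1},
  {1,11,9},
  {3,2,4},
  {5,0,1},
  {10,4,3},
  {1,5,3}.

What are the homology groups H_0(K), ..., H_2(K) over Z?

H_0 = Z^2,  H_1 = Z^3,  H_2 = Z.

Take the total order 0 < 1 < 2 < 3 < 4 < 5 < 6 < 7 < 8 < 9 < 10 < 11 on the vertex set. Then K (dimension 2) consists of the simplices:

  0-simplices (12): [0], [1], [2], [3], [4], [5], [6], [7], [8], [9], [10], [11]
  1-simplices (30): (30 of them)
  2-simplices (18): (18 of them)

so the chain groups are C_0 ≅ Z^12, C_1 ≅ Z^30, C_2 ≅ Z^18.

∂_1: C_1 → C_0 is given by ∂[p,q] = [q] − [p]. For instance
  ∂[4,9] = [9] − [4].
As a 12×30 matrix over Z this has rank 10, with invariant factors (1,1,1,1,1,1,1,1,1,1).

The boundary map ∂_2: C_2 → C_1 acts by ∂[p,q,r] = [q,r] − [p,r] + [p,q]. For instance
  ∂[1,3,11] = [3,11] − [1,11] + [1,3],
  ∂[0,5,10] = [5,10] − [0,10] + [0,5].
As a 30×18 matrix over Z this has rank 17, with invariant factors (1,1,1,1,1,1,1,1,1,1,1,1,1,1,1,1,1).

Reading off H_k = ker ∂_k / im ∂_{k+1}:

  H_0: rank C_0 − rank ∂_1 = 12 − 10 = 2, and the invariant factors of ∂_1 are all 1, so H_0 = Z^2.
  H_1: rank ker ∂_1 − rank ∂_2 = (30 − 10) − 17 = 3, and the invariant factors of ∂_2 are all 1, so H_1 = Z^3.
  H_2: rank ker ∂_2 − rank ∂_3 = (18 − 17) − 0 = 1, and there is no ∂_3, so H_2 = Z.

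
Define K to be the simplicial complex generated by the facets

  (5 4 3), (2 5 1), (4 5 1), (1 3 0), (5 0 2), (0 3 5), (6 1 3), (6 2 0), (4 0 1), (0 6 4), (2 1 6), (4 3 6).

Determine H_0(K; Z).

Take the total order 0 < 1 < 2 < 3 < 4 < 5 < 6 on the vertex set. Then K (dimension 2) consists of the simplices:

  0-simplices (7): [0], [1], [2], [3], [4], [5], [6]
  1-simplices (18): [0,1], [0,2], [0,3], [0,4], [0,5], [0,6], [1,2], [1,3], [1,4], [1,5], [1,6], [2,5], [2,6], [3,4], [3,5], [3,6], [4,5], [4,6]
  2-simplices (12): [0,1,3], [0,1,4], [0,2,5], [0,2,6], [0,3,5], [0,4,6], [1,2,5], [1,2,6], [1,3,6], [1,4,5], [3,4,5], [3,4,6]

so the chain groups are C_0 ≅ Z^7, C_1 ≅ Z^18, C_2 ≅ Z^12.

∂_1: C_1 → C_0 sends each edge [p,q] (with p < q) to q − p. For instance
  ∂[1,6] = [6] − [1].
This gives a 7×18 integer matrix of rank 6; reducing to Smith normal form yields diagonal entries (1,1,1,1,1,1).

Boundary ∂_2: C_2 → C_1 acts by ∂[p,q,r] = [q,r] − [p,r] + [p,q]. For instance
  ∂[1,2,6] = [2,6] − [1,6] + [1,2],
  ∂[3,4,5] = [4,5] − [3,5] + [3,4].
As a 18×12 matrix over Z this has rank 12, with invariant factors (1,1,1,1,1,1,1,1,1,1,1,2).

Reading off H_k = ker ∂_k / im ∂_{k+1}:

  H_0: rank C_0 − rank ∂_1 = 7 − 6 = 1, and the invariant factors of ∂_1 are all 1, so H_0 = Z.

(K is a triangulation of the real projective plane RP^2.)

H_0 = Z.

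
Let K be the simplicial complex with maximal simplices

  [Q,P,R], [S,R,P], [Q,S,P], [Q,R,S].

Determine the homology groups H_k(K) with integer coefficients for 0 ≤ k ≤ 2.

Take the total order P < Q < R < S on the vertex set. Then K (dimension 2) consists of the simplices:

  0-simplices (4): P, Q, R, S
  1-simplices (6): PQ, PR, PS, QR, QS, RS
  2-simplices (4): PQR, PQS, PRS, QRS

so the chain groups are C_0 ≅ Z^4, C_1 ≅ Z^6, C_2 ≅ Z^4.

The boundary map ∂_1: C_1 → C_0 is given by ∂[p,q] = [q] − [p]. For instance
  ∂QR = R − Q.
This gives a 4×6 integer matrix of rank 3; reducing to Smith normal form yields diagonal entries (1,1,1).

∂_2: C_2 → C_1 acts by ∂[p,q,r] = [q,r] − [p,r] + [p,q]. For instance
  ∂PQS = QS − PS + PQ,
  ∂PRS = RS − PS + PR.
This gives a 6×4 integer matrix of rank 3; reducing to Smith normal form yields diagonal entries (1,1,1).

Now H_k = ker ∂_k / im ∂_{k+1}, so:

  H_0: rank C_0 − rank ∂_1 = 4 − 3 = 1, and the invariant factors of ∂_1 are all 1, so H_0 = Z.
  H_1: rank ker ∂_1 − rank ∂_2 = (6 − 3) − 3 = 0, and the invariant factors of ∂_2 are all 1, so H_1 = 0.
  H_2: rank ker ∂_2 − rank ∂_3 = (4 − 3) − 0 = 1, and there is no ∂_3, so H_2 = Z.

(K is a triangulation of the 2-sphere S^2.)

H_0 = Z,  H_1 = 0,  H_2 = Z.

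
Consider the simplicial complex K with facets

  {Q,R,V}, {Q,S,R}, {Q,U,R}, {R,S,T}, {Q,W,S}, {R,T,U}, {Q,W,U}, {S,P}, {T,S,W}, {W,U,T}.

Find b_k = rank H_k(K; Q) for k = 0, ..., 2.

Take the total order P < Q < R < S < T < U < V < W on the vertex set. Then K (dimension 2) consists of the simplices:

  0-simplices (8): P, Q, R, S, T, U, V, W
  1-simplices (15): PS, QR, QS, QU, QV, QW, RS, RT, RU, RV, ST, SW, TU, TW, UW
  2-simplices (9): QRS, QRU, QRV, QSW, QUW, RST, RTU, STW, TUW

so the chain groups are C_0 ≅ Z^8, C_1 ≅ Z^15, C_2 ≅ Z^9.

Boundary ∂_1: C_1 → C_0 is given by ∂[p,q] = [q] − [p]. For instance
  ∂TU = U − T.
This gives a 8×15 integer matrix of rank 7; reducing to Smith normal form yields diagonal entries (1,1,1,1,1,1,1).

∂_2: C_2 → C_1 sends each 2-simplex [p,q,r] to [q,r] − [p,r] + [p,q]. For instance
  ∂TUW = UW − TW + TU,
  ∂QUW = UW − QW + QU.
As a 15×9 matrix over Z this has rank 8, with invariant factors (1,1,1,1,1,1,1,1).

From H_k ≅ ker(∂_k) / im(∂_{k+1}) we obtain:

  H_0: rank C_0 − rank ∂_1 = 8 − 7 = 1, and the invariant factors of ∂_1 are all 1, so H_0 = Z.
  H_1: rank ker ∂_1 − rank ∂_2 = (15 − 7) − 8 = 0, and the invariant factors of ∂_2 are all 1, so H_1 = 0.
  H_2: rank ker ∂_2 − rank ∂_3 = (9 − 8) − 0 = 1, and there is no ∂_3, so H_2 = Z.

Hence the Betti numbers are b_0 = 1, b_1 = 0, b_2 = 1.

b_0 = 1, b_1 = 0, b_2 = 1.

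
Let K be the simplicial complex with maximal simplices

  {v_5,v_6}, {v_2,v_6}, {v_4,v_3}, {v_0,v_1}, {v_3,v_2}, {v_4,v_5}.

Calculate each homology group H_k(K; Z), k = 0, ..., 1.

H_0 = Z^2,  H_1 = Z.

K has 7 vertices, 6 edges.
rank ∂_0 = 0, rank ∂_1 = 5 ⇒ b_0 = 7 − 0 − 5 = 2; all invariant factors of ∂_1 are 1 so no torsion. So H_0 ≅ Z^2.
rank ∂_1 = 5, rank ∂_2 = 0 ⇒ b_1 = 6 − 5 − 0 = 1. So H_1 ≅ Z.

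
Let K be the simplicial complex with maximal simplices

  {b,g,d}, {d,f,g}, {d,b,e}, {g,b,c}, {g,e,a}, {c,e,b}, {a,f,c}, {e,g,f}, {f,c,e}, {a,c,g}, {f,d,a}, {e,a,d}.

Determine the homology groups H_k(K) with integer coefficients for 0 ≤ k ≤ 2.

H_0 ≅ Z,  H_1 ≅ Z_2,  H_2 = 0.

K has 7 vertices, 18 edges, 12 triangles.
rank ∂_0 = 0, rank ∂_1 = 6 ⇒ b_0 = 7 − 0 − 6 = 1; all invariant factors of ∂_1 are 1 so no torsion. So H_0 ≅ Z.
rank ∂_1 = 6, rank ∂_2 = 12 ⇒ b_1 = 18 − 6 − 12 = 0; ∂_2 has invariant factor(s) [2] giving torsion. So H_1 ≅ Z_2.
rank ∂_2 = 12, rank ∂_3 = 0 ⇒ b_2 = 12 − 12 − 0 = 0. So H_2 ≅ 0.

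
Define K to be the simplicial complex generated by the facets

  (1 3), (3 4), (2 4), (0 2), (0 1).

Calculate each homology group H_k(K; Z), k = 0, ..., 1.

Order the vertices as 0 < 1 < 2 < 3 < 4. Listing each simplex with vertices in this order, K has dimension 1 with simplices:

  0-simplices (5): [0], [1], [2], [3], [4]
  1-simplices (5): [0,1], [0,2], [1,3], [2,4], [3,4]

so the chain groups are C_0 ≅ Z^5, C_1 ≅ Z^5.

∂_1: C_1 → C_0 sends each edge [p,q] (with p < q) to q − p. For instance
  ∂[0,2] = [2] − [0].
The 5×5 boundary matrix has rank 4 and Smith normal form diag(1,1,1,1).

From H_k ≅ ker(∂_k) / im(∂_{k+1}) we obtain:

  H_0: rank C_0 − rank ∂_1 = 5 − 4 = 1, and the invariant factors of ∂_1 are all 1, so H_0 = Z.
  H_1: rank ker ∂_1 − rank ∂_2 = (5 − 4) − 0 = 1, and there is no ∂_2, so H_1 = Z.

As a check, the Euler characteristic is 5 − 5 = 0, which agrees with 1 − 1 = 0.
(K is a triangulation of the circle S^1.)

H_0 = Z,  H_1 = Z.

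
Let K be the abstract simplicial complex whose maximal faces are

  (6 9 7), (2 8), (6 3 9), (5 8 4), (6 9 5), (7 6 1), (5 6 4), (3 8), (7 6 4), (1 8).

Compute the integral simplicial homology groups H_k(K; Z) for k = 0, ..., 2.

We work with the vertex ordering 1 < 2 < 3 < 4 < 5 < 6 < 7 < 8 < 9. The simplices of K, each written with vertices in increasing order, are:

  0-simplices (9): [1], [2], [3], [4], [5], [6], [7], [8], [9]
  1-simplices (17): [1,6], [1,7], [1,8], [2,8], [3,6], [3,8], [3,9], [4,5], [4,6], [4,7], [4,8], [5,6], [5,8], [5,9], [6,7], [6,9], [7,9]
  2-simplices (7): [1,6,7], [3,6,9], [4,5,6], [4,5,8], [4,6,7], [5,6,9], [6,7,9]

Hence C_0 ≅ Z^9, C_1 ≅ Z^17, C_2 ≅ Z^7.

Boundary ∂_1: C_1 → C_0 maps an edge to its endpoints' difference, ∂[p,q] = q − p.
This gives a 9×17 integer matrix of rank 8; reducing to Smith normal form yields diagonal entries (1,1,1,1,1,1,1,1).

The boundary map ∂_2: C_2 → C_1 maps a triangle to the signed sum of its edges. For instance
  ∂[1,6,7] = [6,7] − [1,7] + [1,6],
  ∂[3,6,9] = [6,9] − [3,9] + [3,6].
The resulting 17×7 matrix has rank 7, and its Smith normal form has invariant factors (1,1,1,1,1,1,1).

Reading off H_k = ker ∂_k / im ∂_{k+1}:

  H_0: rank C_0 − rank ∂_1 = 9 − 8 = 1, and the invariant factors of ∂_1 are all 1, so H_0 = Z.
  H_1: rank ker ∂_1 − rank ∂_2 = (17 − 8) − 7 = 2, and the invariant factors of ∂_2 are all 1, so H_1 = Z^2.
  H_2: rank ker ∂_2 − rank ∂_3 = (7 − 7) − 0 = 0, and there is no ∂_3, so H_2 = 0.

H_0 = Z,  H_1 = Z^2,  H_2 = 0.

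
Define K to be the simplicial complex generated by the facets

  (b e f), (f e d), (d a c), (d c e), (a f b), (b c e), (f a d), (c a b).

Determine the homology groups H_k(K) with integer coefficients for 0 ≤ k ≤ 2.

Order the vertices as a < b < c < d < e < f. Listing each simplex with vertices in this order, K has dimension 2 with simplices:

  0-simplices (6): a, b, c, d, e, f
  1-simplices (12): ab, ac, ad, af, bc, be, bf, cd, ce, de, df, ef
  2-simplices (8): abc, abf, acd, adf, bce, bef, cde, def

so the chain groups are C_0 ≅ Z^6, C_1 ≅ Z^12, C_2 ≅ Z^8.

The boundary map ∂_1: C_1 → C_0 is given by ∂[p,q] = [q] − [p]. For instance
  ∂ab = b − a.
The resulting 6×12 matrix has rank 5, and its Smith normal form has invariant factors (1,1,1,1,1).

∂_2: C_2 → C_1 acts by ∂[p,q,r] = [q,r] − [p,r] + [p,q]. For instance
  ∂abc = bc − ac + ab,
  ∂bce = ce − be + bc.
The 12×8 boundary matrix has rank 7 and Smith normal form diag(1,1,1,1,1,1,1).

Computing H_k = (kernel of ∂_k) / (image of ∂_{k+1}):

  H_0: rank C_0 − rank ∂_1 = 6 − 5 = 1, and the invariant factors of ∂_1 are all 1, so H_0 = Z.
  H_1: rank ker ∂_1 − rank ∂_2 = (12 − 5) − 7 = 0, and the invariant factors of ∂_2 are all 1, so H_1 = 0.
  H_2: rank ker ∂_2 − rank ∂_3 = (8 − 7) − 0 = 1, and there is no ∂_3, so H_2 = Z.

H_0 = Z,  H_1 = 0,  H_2 = Z.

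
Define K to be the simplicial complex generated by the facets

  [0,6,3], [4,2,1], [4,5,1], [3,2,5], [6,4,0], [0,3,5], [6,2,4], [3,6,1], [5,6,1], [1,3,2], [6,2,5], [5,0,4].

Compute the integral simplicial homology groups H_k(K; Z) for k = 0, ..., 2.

Take the total order 0 < 1 < 2 < 3 < 4 < 5 < 6 on the vertex set. Then K (dimension 2) consists of the simplices:

  0-simplices (7): [0], [1], [2], [3], [4], [5], [6]
  1-simplices (18): [0,3], [0,4], [0,5], [0,6], [1,2], [1,3], [1,4], [1,5], [1,6], [2,3], [2,4], [2,5], [2,6], [3,5], [3,6], [4,5], [4,6], [5,6]
  2-simplices (12): [0,3,5], [0,3,6], [0,4,5], [0,4,6], [1,2,3], [1,2,4], [1,3,6], [1,4,5], [1,5,6], [2,3,5], [2,4,6], [2,5,6]

Hence C_0 ≅ Z^7, C_1 ≅ Z^18, C_2 ≅ Z^12.

∂_1: C_1 → C_0 sends each edge [p,q] (with p < q) to q − p.
The 7×18 boundary matrix has rank 6 and Smith normal form diag(1,1,1,1,1,1).

∂_2: C_2 → C_1 sends each 2-simplex [p,q,r] to [q,r] − [p,r] + [p,q]. For instance
  ∂[1,3,6] = [3,6] − [1,6] + [1,3],
  ∂[2,3,5] = [3,5] − [2,5] + [2,3].
This gives a 18×12 integer matrix of rank 12; reducing to Smith normal form yields diagonal entries (1,1,1,1,1,1,1,1,1,1,1,2).

Now H_k = ker ∂_k / im ∂_{k+1}, so:

  H_0: rank C_0 − rank ∂_1 = 7 − 6 = 1, and the invariant factors of ∂_1 are all 1, so H_0 ≅ Z.
  H_1: rank ker ∂_1 − rank ∂_2 = (18 − 6) − 12 = 0, and ∂_2 has invariant factor 2 > 1, so H_1 ≅ Z_2.
  H_2: rank ker ∂_2 − rank ∂_3 = (12 − 12) − 0 = 0, and there is no ∂_3, so H_2 ≅ 0.

H_0 ≅ Z,  H_1 ≅ Z_2,  H_2 = 0.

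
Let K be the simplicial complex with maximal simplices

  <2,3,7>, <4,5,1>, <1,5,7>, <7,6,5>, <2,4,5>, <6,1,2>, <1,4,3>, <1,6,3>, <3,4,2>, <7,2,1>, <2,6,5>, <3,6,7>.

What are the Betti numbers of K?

Take the total order 1 < 2 < 3 < 4 < 5 < 6 < 7 on the vertex set. Then K (dimension 2) consists of the simplices:

  0-simplices (7): [1], [2], [3], [4], [5], [6], [7]
  1-simplices (18): [1,2], [1,3], [1,4], [1,5], [1,6], [1,7], [2,3], [2,4], [2,5], [2,6], [2,7], [3,4], [3,6], [3,7], [4,5], [5,6], [5,7], [6,7]
  2-simplices (12): [1,2,6], [1,2,7], [1,3,4], [1,3,6], [1,4,5], [1,5,7], [2,3,4], [2,3,7], [2,4,5], [2,5,6], [3,6,7], [5,6,7]

giving chain groups C_0 ≅ Z^7, C_1 ≅ Z^18, C_2 ≅ Z^12.

The boundary map ∂_1: C_1 → C_0 maps an edge to its endpoints' difference, ∂[p,q] = q − p. For instance
  ∂[3,4] = [4] − [3].
This gives a 7×18 integer matrix of rank 6; reducing to Smith normal form yields diagonal entries (1,1,1,1,1,1).

∂_2: C_2 → C_1 maps a triangle to the signed sum of its edges. For instance
  ∂[1,3,6] = [3,6] − [1,6] + [1,3],
  ∂[2,3,7] = [3,7] − [2,7] + [2,3].
As a 18×12 matrix over Z this has rank 12, with invariant factors (1,1,1,1,1,1,1,1,1,1,1,2).

From H_k ≅ ker(∂_k) / im(∂_{k+1}) we obtain:

  H_0: rank C_0 − rank ∂_1 = 7 − 6 = 1, and the invariant factors of ∂_1 are all 1, so H_0 = Z.
  H_1: rank ker ∂_1 − rank ∂_2 = (18 − 6) − 12 = 0, and ∂_2 has invariant factor 2 > 1, so H_1 = Z/2.
  H_2: rank ker ∂_2 − rank ∂_3 = (12 − 12) − 0 = 0, and there is no ∂_3, so H_2 = 0.

As a check, the Euler characteristic is 7 − 18 + 12 = 1, which agrees with 1 − 0 + 0 = 1.

Hence the Betti numbers are b_0 = 1, b_1 = 0, b_2 = 0.

b_0 = 1, b_1 = 0, b_2 = 0.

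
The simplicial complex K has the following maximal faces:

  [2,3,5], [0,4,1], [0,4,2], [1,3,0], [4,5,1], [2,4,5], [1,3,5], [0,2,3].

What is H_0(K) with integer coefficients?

We work with the vertex ordering 0 < 1 < 2 < 3 < 4 < 5. The simplices of K, each written with vertices in increasing order, are:

  0-simplices (6): [0], [1], [2], [3], [4], [5]
  1-simplices (12): [0,1], [0,2], [0,3], [0,4], [1,3], [1,4], [1,5], [2,3], [2,4], [2,5], [3,5], [4,5]
  2-simplices (8): [0,1,3], [0,1,4], [0,2,3], [0,2,4], [1,3,5], [1,4,5], [2,3,5], [2,4,5]

Hence C_0 ≅ Z^6, C_1 ≅ Z^12, C_2 ≅ Z^8.

Boundary ∂_1: C_1 → C_0 sends each edge [p,q] (with p < q) to q − p. For instance
  ∂[1,3] = [3] − [1].
The 6×12 boundary matrix has rank 5 and Smith normal form diag(1,1,1,1,1).

∂_2: C_2 → C_1 maps a triangle to the signed sum of its edges. For instance
  ∂[2,4,5] = [4,5] − [2,5] + [2,4],
  ∂[2,3,5] = [3,5] − [2,5] + [2,3].
The resulting 12×8 matrix has rank 7, and its Smith normal form has invariant factors (1,1,1,1,1,1,1).

From H_k ≅ ker(∂_k) / im(∂_{k+1}) we obtain:

  H_0: rank C_0 − rank ∂_1 = 6 − 5 = 1, and the invariant factors of ∂_1 are all 1, so H_0 = Z.

(K is a triangulation of the 2-sphere S^2.)

H_0 = Z.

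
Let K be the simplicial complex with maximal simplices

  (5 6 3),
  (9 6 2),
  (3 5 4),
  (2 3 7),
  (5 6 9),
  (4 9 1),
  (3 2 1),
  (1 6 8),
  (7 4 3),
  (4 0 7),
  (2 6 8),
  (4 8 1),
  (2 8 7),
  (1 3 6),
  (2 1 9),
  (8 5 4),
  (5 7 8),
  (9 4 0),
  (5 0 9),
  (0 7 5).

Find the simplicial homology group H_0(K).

H_0 ≅ Z.

Order the vertices as 0 < 1 < 2 < 3 < 4 < 5 < 6 < 7 < 8 < 9. Listing each simplex with vertices in this order, K has dimension 2 with simplices:

  0-simplices (10): [0], [1], [2], [3], [4], [5], [6], [7], [8], [9]
  1-simplices (30): (30 of them)
  2-simplices (20): (20 of them)

giving chain groups C_0 ≅ Z^10, C_1 ≅ Z^30, C_2 ≅ Z^20.

Boundary ∂_1: C_1 → C_0 sends each edge [p,q] (with p < q) to q − p.
This gives a 10×30 integer matrix of rank 9; reducing to Smith normal form yields diagonal entries (1,1,1,1,1,1,1,1,1).

∂_2: C_2 → C_1 maps a triangle to the signed sum of its edges. For instance
  ∂[0,4,9] = [4,9] − [0,9] + [0,4],
  ∂[5,6,9] = [6,9] − [5,9] + [5,6].
The 30×20 boundary matrix has rank 20 and Smith normal form diag(1,1,1,1,1,1,1,1,1,1,1,1,1,1,1,1,1,1,1,2).

From H_k ≅ ker(∂_k) / im(∂_{k+1}) we obtain:

  H_0: rank C_0 − rank ∂_1 = 10 − 9 = 1, and the invariant factors of ∂_1 are all 1, so H_0 ≅ Z.

(K is a triangulation of the Klein bottle.)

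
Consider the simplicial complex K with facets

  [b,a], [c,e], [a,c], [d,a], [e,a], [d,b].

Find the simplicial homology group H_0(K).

H_0 ≅ Z.

We work with the vertex ordering a < b < c < d < e. The simplices of K, each written with vertices in increasing order, are:

  0-simplices (5): a, b, c, d, e
  1-simplices (6): ab, ac, ad, ae, bd, ce

Hence C_0 ≅ Z^5, C_1 ≅ Z^6.

Boundary ∂_1: C_1 → C_0 maps an edge to its endpoints' difference, ∂[p,q] = q − p. For instance
  ∂ab = b − a.
The 5×6 boundary matrix has rank 4 and Smith normal form diag(1,1,1,1).

Now H_k = ker ∂_k / im ∂_{k+1}, so:

  H_0: rank C_0 − rank ∂_1 = 5 − 4 = 1, and the invariant factors of ∂_1 are all 1, so H_0 ≅ Z.

(K is a triangulation of a wedge of 2 circles.)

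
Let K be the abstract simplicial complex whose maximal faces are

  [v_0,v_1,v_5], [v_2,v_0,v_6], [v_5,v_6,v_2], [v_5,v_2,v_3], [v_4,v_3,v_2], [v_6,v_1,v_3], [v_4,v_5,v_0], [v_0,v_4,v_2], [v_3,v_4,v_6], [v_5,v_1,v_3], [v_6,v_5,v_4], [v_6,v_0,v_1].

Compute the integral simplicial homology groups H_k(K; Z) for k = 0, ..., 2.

H_0 = Z,  H_1 = Z/2,  H_2 = 0.

K has 7 vertices, 18 edges, 12 triangles.
rank ∂_0 = 0, rank ∂_1 = 6 ⇒ b_0 = 7 − 0 − 6 = 1; all invariant factors of ∂_1 are 1 so no torsion. So H_0 = Z.
rank ∂_1 = 6, rank ∂_2 = 12 ⇒ b_1 = 18 − 6 − 12 = 0; ∂_2 has invariant factor(s) [2] giving torsion. So H_1 = Z/2.
rank ∂_2 = 12, rank ∂_3 = 0 ⇒ b_2 = 12 − 12 − 0 = 0. So H_2 = 0.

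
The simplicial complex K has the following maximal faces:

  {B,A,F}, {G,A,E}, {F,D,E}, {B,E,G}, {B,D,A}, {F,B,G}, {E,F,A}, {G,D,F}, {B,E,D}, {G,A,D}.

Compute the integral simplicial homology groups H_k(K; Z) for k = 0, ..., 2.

We work with the vertex ordering A < B < D < E < F < G. The simplices of K, each written with vertices in increasing order, are:

  0-simplices (6): A, B, D, E, F, G
  1-simplices (15): AB, AD, AE, AF, AG, BD, BE, BF, BG, DE, DF, DG, EF, EG, FG
  2-simplices (10): ABD, ABF, ADG, AEF, AEG, BDE, BEG, BFG, DEF, DFG

Hence C_0 ≅ Z^6, C_1 ≅ Z^15, C_2 ≅ Z^10.

The boundary map ∂_1: C_1 → C_0 is given by ∂[p,q] = [q] − [p]. For instance
  ∂DG = G − D.
As a 6×15 matrix over Z this has rank 5, with invariant factors (1,1,1,1,1).

The boundary map ∂_2: C_2 → C_1 acts by ∂[p,q,r] = [q,r] − [p,r] + [p,q]. For instance
  ∂DEF = EF − DF + DE,
  ∂ABD = BD − AD + AB.
This gives a 15×10 integer matrix of rank 10; reducing to Smith normal form yields diagonal entries (1,1,1,1,1,1,1,1,1,2).

Now H_k = ker ∂_k / im ∂_{k+1}, so:

  H_0: rank C_0 − rank ∂_1 = 6 − 5 = 1, and the invariant factors of ∂_1 are all 1, so H_0 = Z.
  H_1: rank ker ∂_1 − rank ∂_2 = (15 − 5) − 10 = 0, and ∂_2 has invariant factor 2 > 1, so H_1 = Z/2.
  H_2: rank ker ∂_2 − rank ∂_3 = (10 − 10) − 0 = 0, and there is no ∂_3, so H_2 = 0.

H_0 = Z,  H_1 = Z/2,  H_2 = 0.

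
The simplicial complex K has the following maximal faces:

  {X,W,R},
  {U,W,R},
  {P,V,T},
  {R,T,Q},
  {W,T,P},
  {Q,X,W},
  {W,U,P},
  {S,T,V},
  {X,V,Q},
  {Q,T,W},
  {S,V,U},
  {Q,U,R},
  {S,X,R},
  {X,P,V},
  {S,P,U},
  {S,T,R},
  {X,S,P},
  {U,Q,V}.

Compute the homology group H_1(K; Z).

H_1 ≅ Z × Z/2.

Order the vertices as P < Q < R < S < T < U < V < W < X. Listing each simplex with vertices in this order, K has dimension 2 with simplices:

  0-simplices (9): P, Q, R, S, T, U, V, W, X
  1-simplices (27): PS, PT, PU, PV, PW, PX, QR, QT, QU, QV, QW, QX, RS, RT, RU, RW, RX, ST, SU, SV, SX, TV, TW, UV, UW, VX, WX
  2-simplices (18): PSU, PSX, PTV, PTW, PUW, PVX, QRT, QRU, QTW, QUV, QVX, QWX, RST, RSX, RUW, RWX, STV, SUV

Hence C_0 ≅ Z^9, C_1 ≅ Z^27, C_2 ≅ Z^18.

∂_1: C_1 → C_0 is given by ∂[p,q] = [q] − [p]. For instance
  ∂TV = V − T.
As a 9×27 matrix over Z this has rank 8, with invariant factors (1,1,1,1,1,1,1,1).

Boundary ∂_2: C_2 → C_1 maps a triangle to the signed sum of its edges. For instance
  ∂RUW = UW − RW + RU,
  ∂PTW = TW − PW + PT.
The resulting 27×18 matrix has rank 18, and its Smith normal form has invariant factors (1,1,1,1,1,1,1,1,1,1,1,1,1,1,1,1,1,2).

Computing H_k = (kernel of ∂_k) / (image of ∂_{k+1}):

  H_1: rank ker ∂_1 − rank ∂_2 = (27 − 8) − 18 = 1, and ∂_2 has invariant factor 2 > 1, so H_1 ≅ Z × Z/2.

(K is a triangulation of the Klein bottle.)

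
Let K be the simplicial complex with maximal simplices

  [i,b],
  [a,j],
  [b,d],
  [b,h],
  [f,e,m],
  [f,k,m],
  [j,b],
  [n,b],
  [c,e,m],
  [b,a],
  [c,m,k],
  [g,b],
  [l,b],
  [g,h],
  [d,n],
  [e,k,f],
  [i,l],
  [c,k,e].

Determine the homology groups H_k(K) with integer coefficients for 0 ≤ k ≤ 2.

H_0 = Z^2,  H_1 = Z^4,  H_2 = Z.

We work with the vertex ordering a < b < c < d < e < f < g < h < i < j < k < l < m < n. The simplices of K, each written with vertices in increasing order, are:

  0-simplices (14): a, b, c, d, e, f, g, h, i, j, k, l, m, n
  1-simplices (21): ab, aj, bd, bg, bh, bi, bj, bl, bn, ce, ck, cm, dn, ef, ek, em, fk, fm, gh, il, km
  2-simplices (6): cek, cem, ckm, efk, efm, fkm

giving chain groups C_0 ≅ Z^14, C_1 ≅ Z^21, C_2 ≅ Z^6.

The boundary map ∂_1: C_1 → C_0 sends each edge [p,q] (with p < q) to q − p. For instance
  ∂ef = f − e.
The resulting 14×21 matrix has rank 12, and its Smith normal form has invariant factors (1,1,1,1,1,1,1,1,1,1,1,1).

Boundary ∂_2: C_2 → C_1 maps a triangle to the signed sum of its edges. For instance
  ∂ckm = km − cm + ck,
  ∂cem = em − cm + ce.
The resulting 21×6 matrix has rank 5, and its Smith normal form has invariant factors (1,1,1,1,1).

Now H_k = ker ∂_k / im ∂_{k+1}, so:

  H_0: rank C_0 − rank ∂_1 = 14 − 12 = 2, and the invariant factors of ∂_1 are all 1, so H_0 = Z^2.
  H_1: rank ker ∂_1 − rank ∂_2 = (21 − 12) − 5 = 4, and the invariant factors of ∂_2 are all 1, so H_1 = Z^4.
  H_2: rank ker ∂_2 − rank ∂_3 = (6 − 5) − 0 = 1, and there is no ∂_3, so H_2 = Z.

As a check, the Euler characteristic is 14 − 21 + 6 = -1, which agrees with 2 − 4 + 1 = -1.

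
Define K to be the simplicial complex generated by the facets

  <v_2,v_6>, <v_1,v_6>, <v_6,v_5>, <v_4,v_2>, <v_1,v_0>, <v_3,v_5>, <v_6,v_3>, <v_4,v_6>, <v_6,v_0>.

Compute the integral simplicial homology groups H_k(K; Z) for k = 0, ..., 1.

Fix the vertex order v_0 < v_1 < v_2 < v_3 < v_4 < v_5 < v_6 and write every simplex with vertices in increasing order. Then dim K = 1 and the simplices of K are:

  0-simplices (7): [v_0], [v_1], [v_2], [v_3], [v_4], [v_5], [v_6]
  1-simplices (9): [v_0,v_1], [v_0,v_6], [v_1,v_6], [v_2,v_4], [v_2,v_6], [v_3,v_5], [v_3,v_6], [v_4,v_6], [v_5,v_6]

so the chain groups are C_0 ≅ Z^7, C_1 ≅ Z^9.

The boundary map ∂_1: C_1 → C_0 sends each edge [p,q] (with p < q) to q − p.
The resulting 7×9 matrix has rank 6, and its Smith normal form has invariant factors (1,1,1,1,1,1).

From H_k ≅ ker(∂_k) / im(∂_{k+1}) we obtain:

  H_0: rank C_0 − rank ∂_1 = 7 − 6 = 1, and the invariant factors of ∂_1 are all 1, so H_0 ≅ Z.
  H_1: rank ker ∂_1 − rank ∂_2 = (9 − 6) − 0 = 3, and there is no ∂_2, so H_1 ≅ Z^3.

As a check, the Euler characteristic is 7 − 9 = -2, which agrees with 1 − 3 = -2.

H_0 = Z,  H_1 = Z^3.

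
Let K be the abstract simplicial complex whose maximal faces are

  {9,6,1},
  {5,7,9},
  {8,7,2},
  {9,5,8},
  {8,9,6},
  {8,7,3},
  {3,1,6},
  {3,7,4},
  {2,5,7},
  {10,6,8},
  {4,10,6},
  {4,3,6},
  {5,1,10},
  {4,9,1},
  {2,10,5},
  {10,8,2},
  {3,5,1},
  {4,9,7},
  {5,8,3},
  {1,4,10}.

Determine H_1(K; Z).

Take the total order 1 < 2 < 3 < 4 < 5 < 6 < 7 < 8 < 9 < 10 on the vertex set. Then K (dimension 2) consists of the simplices:

  0-simplices (10): [1], [2], [3], [4], [5], [6], [7], [8], [9], [10]
  1-simplices (30): (30 of them)
  2-simplices (20): (20 of them)

so the chain groups are C_0 ≅ Z^10, C_1 ≅ Z^30, C_2 ≅ Z^20.

Boundary ∂_1: C_1 → C_0 maps an edge to its endpoints' difference, ∂[p,q] = q − p.
As a 10×30 matrix over Z this has rank 9, with invariant factors (1,1,1,1,1,1,1,1,1).

∂_2: C_2 → C_1 maps a triangle to the signed sum of its edges. For instance
  ∂[1,4,10] = [4,10] − [1,10] + [1,4],
  ∂[5,8,9] = [8,9] − [5,9] + [5,8].
This gives a 30×20 integer matrix of rank 20; reducing to Smith normal form yields diagonal entries (1,1,1,1,1,1,1,1,1,1,1,1,1,1,1,1,1,1,1,2).

Now H_k = ker ∂_k / im ∂_{k+1}, so:

  H_1: rank ker ∂_1 − rank ∂_2 = (30 − 9) − 20 = 1, and ∂_2 has invariant factor 2 > 1, so H_1 ≅ Z ⊕ Z/2Z.

H_1 = Z ⊕ Z/2Z.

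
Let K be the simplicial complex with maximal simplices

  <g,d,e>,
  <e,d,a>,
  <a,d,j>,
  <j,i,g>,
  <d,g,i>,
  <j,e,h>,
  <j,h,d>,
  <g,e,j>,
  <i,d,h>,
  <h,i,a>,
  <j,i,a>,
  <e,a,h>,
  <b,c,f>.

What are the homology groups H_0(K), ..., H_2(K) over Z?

Fix the vertex order a < b < c < d < e < f < g < h < i < j and write every simplex with vertices in increasing order. Then dim K = 2 and the simplices of K are:

  0-simplices (10): a, b, c, d, e, f, g, h, i, j
  1-simplices (21): ad, ae, ah, ai, aj, bc, bf, cf, de, dg, dh, di, dj, eg, eh, ej, gi, gj, hi, hj, ij
  2-simplices (13): ade, adj, aeh, ahi, aij, bcf, deg, dgi, dhi, dhj, egj, ehj, gij

so the chain groups are C_0 ≅ Z^10, C_1 ≅ Z^21, C_2 ≅ Z^13.

The boundary map ∂_1: C_1 → C_0 is given by ∂[p,q] = [q] − [p].
The 10×21 boundary matrix has rank 8 and Smith normal form diag(1,1,1,1,1,1,1,1).

∂_2: C_2 → C_1 maps a triangle to the signed sum of its edges. For instance
  ∂adj = dj − aj + ad,
  ∂dhj = hj − dj + dh.
This gives a 21×13 integer matrix of rank 13; reducing to Smith normal form yields diagonal entries (1,1,1,1,1,1,1,1,1,1,1,1,2).

From H_k ≅ ker(∂_k) / im(∂_{k+1}) we obtain:

  H_0: rank C_0 − rank ∂_1 = 10 − 8 = 2, and the invariant factors of ∂_1 are all 1, so H_0 = Z^2.
  H_1: rank ker ∂_1 − rank ∂_2 = (21 − 8) − 13 = 0, and ∂_2 has invariant factor 2 > 1, so H_1 = Z/2.
  H_2: rank ker ∂_2 − rank ∂_3 = (13 − 13) − 0 = 0, and there is no ∂_3, so H_2 = 0.

H_0 = Z^2,  H_1 = Z/2,  H_2 = 0.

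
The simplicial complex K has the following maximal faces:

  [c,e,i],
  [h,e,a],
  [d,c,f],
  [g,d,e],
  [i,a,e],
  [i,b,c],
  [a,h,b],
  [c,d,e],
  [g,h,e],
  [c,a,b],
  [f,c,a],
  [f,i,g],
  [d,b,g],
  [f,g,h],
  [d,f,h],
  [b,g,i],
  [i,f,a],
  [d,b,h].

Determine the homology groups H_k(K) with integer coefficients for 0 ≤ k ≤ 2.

Order the vertices as a < b < c < d < e < f < g < h < i. Listing each simplex with vertices in this order, K has dimension 2 with simplices:

  0-simplices (9): a, b, c, d, e, f, g, h, i
  1-simplices (27): ab, ac, ae, af, ah, ai, bc, bd, bg, bh, bi, cd, ce, cf, ci, de, df, dg, dh, eg, eh, ei, fg, fh, fi, gh, gi
  2-simplices (18): abc, abh, acf, aeh, aei, afi, bci, bdg, bdh, bgi, cde, cdf, cei, deg, dfh, egh, fgh, fgi

Hence C_0 ≅ Z^9, C_1 ≅ Z^27, C_2 ≅ Z^18.

∂_1: C_1 → C_0 is given by ∂[p,q] = [q] − [p]. For instance
  ∂ac = c − a.
As a 9×27 matrix over Z this has rank 8, with invariant factors (1,1,1,1,1,1,1,1).

The boundary map ∂_2: C_2 → C_1 acts by ∂[p,q,r] = [q,r] − [p,r] + [p,q]. For instance
  ∂fgi = gi − fi + fg,
  ∂cei = ei − ci + ce.
As a 27×18 matrix over Z this has rank 18, with invariant factors (1,1,1,1,1,1,1,1,1,1,1,1,1,1,1,1,1,2).

Computing H_k = (kernel of ∂_k) / (image of ∂_{k+1}):

  H_0: rank C_0 − rank ∂_1 = 9 − 8 = 1, and the invariant factors of ∂_1 are all 1, so H_0 ≅ Z.
  H_1: rank ker ∂_1 − rank ∂_2 = (27 − 8) − 18 = 1, and ∂_2 has invariant factor 2 > 1, so H_1 ≅ Z ⊕ Z/2.
  H_2: rank ker ∂_2 − rank ∂_3 = (18 − 18) − 0 = 0, and there is no ∂_3, so H_2 ≅ 0.

As a check, the Euler characteristic is 9 − 27 + 18 = 0, which agrees with 1 − 1 + 0 = 0.
(K is a triangulation of the Klein bottle.)

H_0 = Z,  H_1 = Z ⊕ Z/2,  H_2 = 0.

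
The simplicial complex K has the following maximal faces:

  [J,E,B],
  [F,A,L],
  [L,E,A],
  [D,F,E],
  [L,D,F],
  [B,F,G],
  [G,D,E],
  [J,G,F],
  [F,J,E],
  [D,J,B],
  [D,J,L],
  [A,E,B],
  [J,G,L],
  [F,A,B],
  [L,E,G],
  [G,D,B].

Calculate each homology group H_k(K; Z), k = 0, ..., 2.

We work with the vertex ordering A < B < D < E < F < G < J < L. The simplices of K, each written with vertices in increasing order, are:

  0-simplices (8): A, B, D, E, F, G, J, L
  1-simplices (24): AB, AE, AF, AL, BD, BE, BF, BG, BJ, DE, DF, DG, DJ, DL, EF, EG, EJ, EL, FG, FJ, FL, GJ, GL, JL
  2-simplices (16): ABE, ABF, AEL, AFL, BDG, BDJ, BEJ, BFG, DEF, DEG, DFL, DJL, EFJ, EGL, FGJ, GJL

Hence C_0 ≅ Z^8, C_1 ≅ Z^24, C_2 ≅ Z^16.

Boundary ∂_1: C_1 → C_0 sends each edge [p,q] (with p < q) to q − p. For instance
  ∂AF = F − A.
As a 8×24 matrix over Z this has rank 7, with invariant factors (1,1,1,1,1,1,1).

The boundary map ∂_2: C_2 → C_1 sends each 2-simplex [p,q,r] to [q,r] − [p,r] + [p,q]. For instance
  ∂ABF = BF − AF + AB,
  ∂BEJ = EJ − BJ + BE.
The resulting 24×16 matrix has rank 15, and its Smith normal form has invariant factors (1,1,1,1,1,1,1,1,1,1,1,1,1,1,1).

Now H_k = ker ∂_k / im ∂_{k+1}, so:

  H_0: rank C_0 − rank ∂_1 = 8 − 7 = 1, and the invariant factors of ∂_1 are all 1, so H_0 = Z.
  H_1: rank ker ∂_1 − rank ∂_2 = (24 − 7) − 15 = 2, and the invariant factors of ∂_2 are all 1, so H_1 = Z^2.
  H_2: rank ker ∂_2 − rank ∂_3 = (16 − 15) − 0 = 1, and there is no ∂_3, so H_2 = Z.

H_0 = Z,  H_1 = Z^2,  H_2 = Z.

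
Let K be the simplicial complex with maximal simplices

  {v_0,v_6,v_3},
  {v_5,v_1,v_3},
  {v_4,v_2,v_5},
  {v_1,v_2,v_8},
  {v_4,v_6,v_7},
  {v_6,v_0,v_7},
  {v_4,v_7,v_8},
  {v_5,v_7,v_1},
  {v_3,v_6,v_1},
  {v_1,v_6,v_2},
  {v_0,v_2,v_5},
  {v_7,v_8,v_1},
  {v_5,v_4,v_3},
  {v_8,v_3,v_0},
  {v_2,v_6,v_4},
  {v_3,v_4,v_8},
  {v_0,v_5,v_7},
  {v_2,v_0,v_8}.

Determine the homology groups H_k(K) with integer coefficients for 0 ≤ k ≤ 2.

H_0 = Z,  H_1 = Z^2,  H_2 = Z.

Order the vertices as v_0 < v_1 < v_2 < v_3 < v_4 < v_5 < v_6 < v_7 < v_8. Listing each simplex with vertices in this order, K has dimension 2 with simplices:

  0-simplices (9): [v_0], [v_1], [v_2], [v_3], [v_4], [v_5], [v_6], [v_7], [v_8]
  1-simplices (27): (27 of them)
  2-simplices (18): (18 of them)

so the chain groups are C_0 ≅ Z^9, C_1 ≅ Z^27, C_2 ≅ Z^18.

Boundary ∂_1: C_1 → C_0 is given by ∂[p,q] = [q] − [p].
The resulting 9×27 matrix has rank 8, and its Smith normal form has invariant factors (1,1,1,1,1,1,1,1).

Boundary ∂_2: C_2 → C_1 acts by ∂[p,q,r] = [q,r] − [p,r] + [p,q]. For instance
  ∂[v_0,v_5,v_7] = [v_5,v_7] − [v_0,v_7] + [v_0,v_5],
  ∂[v_0,v_6,v_7] = [v_6,v_7] − [v_0,v_7] + [v_0,v_6].
The resulting 27×18 matrix has rank 17, and its Smith normal form has invariant factors (1,1,1,1,1,1,1,1,1,1,1,1,1,1,1,1,1).

Reading off H_k = ker ∂_k / im ∂_{k+1}:

  H_0: rank C_0 − rank ∂_1 = 9 − 8 = 1, and the invariant factors of ∂_1 are all 1, so H_0 = Z.
  H_1: rank ker ∂_1 − rank ∂_2 = (27 − 8) − 17 = 2, and the invariant factors of ∂_2 are all 1, so H_1 = Z^2.
  H_2: rank ker ∂_2 − rank ∂_3 = (18 − 17) − 0 = 1, and there is no ∂_3, so H_2 = Z.

As a check, the Euler characteristic is 9 − 27 + 18 = 0, which agrees with 1 − 2 + 1 = 0.
(K is a triangulation of the torus T^2.)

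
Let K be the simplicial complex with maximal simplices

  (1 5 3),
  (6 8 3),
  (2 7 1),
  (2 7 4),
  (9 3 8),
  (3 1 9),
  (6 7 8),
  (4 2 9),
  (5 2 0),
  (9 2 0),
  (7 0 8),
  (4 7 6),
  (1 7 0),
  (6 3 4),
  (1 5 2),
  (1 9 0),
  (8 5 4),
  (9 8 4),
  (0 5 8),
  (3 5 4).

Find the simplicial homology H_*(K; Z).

Fix the vertex order 0 < 1 < 2 < 3 < 4 < 5 < 6 < 7 < 8 < 9 and write every simplex with vertices in increasing order. Then dim K = 2 and the simplices of K are:

  0-simplices (10): [0], [1], [2], [3], [4], [5], [6], [7], [8], [9]
  1-simplices (30): (30 of them)
  2-simplices (20): (20 of them)

Hence C_0 ≅ Z^10, C_1 ≅ Z^30, C_2 ≅ Z^20.

The boundary map ∂_1: C_1 → C_0 sends each edge [p,q] (with p < q) to q − p.
The 10×30 boundary matrix has rank 9 and Smith normal form diag(1,1,1,1,1,1,1,1,1).

∂_2: C_2 → C_1 acts by ∂[p,q,r] = [q,r] − [p,r] + [p,q]. For instance
  ∂[4,6,7] = [6,7] − [4,7] + [4,6],
  ∂[1,2,7] = [2,7] − [1,7] + [1,2].
As a 30×20 matrix over Z this has rank 20, with invariant factors (1,1,1,1,1,1,1,1,1,1,1,1,1,1,1,1,1,1,1,2).

Now H_k = ker ∂_k / im ∂_{k+1}, so:

  H_0: rank C_0 − rank ∂_1 = 10 − 9 = 1, and the invariant factors of ∂_1 are all 1, so H_0 ≅ Z.
  H_1: rank ker ∂_1 − rank ∂_2 = (30 − 9) − 20 = 1, and ∂_2 has invariant factor 2 > 1, so H_1 ≅ Z ⊕ Z/2.
  H_2: rank ker ∂_2 − rank ∂_3 = (20 − 20) − 0 = 0, and there is no ∂_3, so H_2 ≅ 0.

(K is a triangulation of the Klein bottle.)

H_0 = Z,  H_1 = Z ⊕ Z/2,  H_2 = 0.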